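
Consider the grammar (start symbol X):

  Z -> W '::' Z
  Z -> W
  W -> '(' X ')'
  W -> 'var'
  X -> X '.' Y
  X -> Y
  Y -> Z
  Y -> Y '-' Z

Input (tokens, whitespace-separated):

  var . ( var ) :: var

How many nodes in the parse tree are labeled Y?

3

[X [X [Y [Z [W var]]]] . [Y [Z [W ( [X [Y [Z [W var]]]] )] :: [Z [W var]]]]]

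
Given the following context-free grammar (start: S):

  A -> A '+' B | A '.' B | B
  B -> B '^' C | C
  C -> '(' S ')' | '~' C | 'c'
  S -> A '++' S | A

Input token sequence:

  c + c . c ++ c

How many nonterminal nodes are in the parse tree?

[S [A [A [A [B [C c]]] + [B [C c]]] . [B [C c]]] ++ [S [A [B [C c]]]]]

14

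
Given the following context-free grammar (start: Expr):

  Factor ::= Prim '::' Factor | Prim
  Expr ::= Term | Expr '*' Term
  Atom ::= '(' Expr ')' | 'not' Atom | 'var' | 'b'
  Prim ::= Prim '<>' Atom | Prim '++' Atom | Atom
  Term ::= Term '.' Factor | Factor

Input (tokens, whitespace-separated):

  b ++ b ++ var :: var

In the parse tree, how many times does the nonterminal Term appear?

1

[Expr [Term [Factor [Prim [Prim [Prim [Atom b]] ++ [Atom b]] ++ [Atom var]] :: [Factor [Prim [Atom var]]]]]]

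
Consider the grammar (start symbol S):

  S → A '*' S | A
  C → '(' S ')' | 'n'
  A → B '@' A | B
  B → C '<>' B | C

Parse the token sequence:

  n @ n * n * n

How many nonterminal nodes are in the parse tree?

[S [A [B [C n]] @ [A [B [C n]]]] * [S [A [B [C n]]] * [S [A [B [C n]]]]]]

15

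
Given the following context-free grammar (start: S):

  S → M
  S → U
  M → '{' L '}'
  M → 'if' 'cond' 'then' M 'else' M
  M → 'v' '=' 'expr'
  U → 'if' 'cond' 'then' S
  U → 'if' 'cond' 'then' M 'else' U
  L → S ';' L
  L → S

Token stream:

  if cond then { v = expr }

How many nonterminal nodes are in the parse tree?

7

[S [U if cond then [S [M { [L [S [M v = expr]]] }]]]]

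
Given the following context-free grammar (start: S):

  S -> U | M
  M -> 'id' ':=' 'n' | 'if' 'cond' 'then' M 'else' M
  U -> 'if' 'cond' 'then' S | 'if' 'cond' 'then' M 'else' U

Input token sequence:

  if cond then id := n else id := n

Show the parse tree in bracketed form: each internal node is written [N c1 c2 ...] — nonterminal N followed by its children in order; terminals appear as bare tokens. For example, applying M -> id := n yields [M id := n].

S
M
if cond then M else M
if cond then id := n else M
if cond then id := n else id := n

[S [M if cond then [M id := n] else [M id := n]]]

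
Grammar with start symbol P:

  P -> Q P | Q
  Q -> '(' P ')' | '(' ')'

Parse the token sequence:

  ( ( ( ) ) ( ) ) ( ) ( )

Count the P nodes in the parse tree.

[P [Q ( [P [Q ( [P [Q ( )]] )] [P [Q ( )]]] )] [P [Q ( )] [P [Q ( )]]]]

6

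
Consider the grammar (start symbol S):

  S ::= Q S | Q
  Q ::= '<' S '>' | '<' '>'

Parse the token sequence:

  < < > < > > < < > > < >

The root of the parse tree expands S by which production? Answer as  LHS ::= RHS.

[S [Q < [S [Q < >] [S [Q < >]]] >] [S [Q < [S [Q < >]] >] [S [Q < >]]]]

S ::= Q S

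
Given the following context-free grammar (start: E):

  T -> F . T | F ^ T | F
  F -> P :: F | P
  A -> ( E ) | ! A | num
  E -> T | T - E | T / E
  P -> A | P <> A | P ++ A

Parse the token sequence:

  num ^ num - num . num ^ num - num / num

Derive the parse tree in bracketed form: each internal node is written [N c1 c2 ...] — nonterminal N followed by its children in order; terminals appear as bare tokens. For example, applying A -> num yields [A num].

[E [T [F [P [A num]]] ^ [T [F [P [A num]]]]] - [E [T [F [P [A num]]] . [T [F [P [A num]]] ^ [T [F [P [A num]]]]]] - [E [T [F [P [A num]]]] / [E [T [F [P [A num]]]]]]]]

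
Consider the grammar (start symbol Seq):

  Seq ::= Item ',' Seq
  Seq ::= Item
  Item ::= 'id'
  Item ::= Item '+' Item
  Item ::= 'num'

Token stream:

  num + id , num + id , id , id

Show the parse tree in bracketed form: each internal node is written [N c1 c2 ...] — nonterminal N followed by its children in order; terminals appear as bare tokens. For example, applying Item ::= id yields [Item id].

[Seq [Item [Item num] + [Item id]] , [Seq [Item [Item num] + [Item id]] , [Seq [Item id] , [Seq [Item id]]]]]

Seq
Item , Seq
Item + Item , Seq
num + Item , Seq
num + id , Seq
num + id , Item , Seq
num + id , Item + Item , Seq
num + id , num + Item , Seq
num + id , num + id , Seq
num + id , num + id , Item , Seq
num + id , num + id , id , Seq
num + id , num + id , id , Item
num + id , num + id , id , id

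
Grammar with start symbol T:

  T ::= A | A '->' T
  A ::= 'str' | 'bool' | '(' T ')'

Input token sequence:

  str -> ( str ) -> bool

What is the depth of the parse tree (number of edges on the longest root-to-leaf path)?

[T [A str] -> [T [A ( [T [A str]] )] -> [T [A bool]]]]

5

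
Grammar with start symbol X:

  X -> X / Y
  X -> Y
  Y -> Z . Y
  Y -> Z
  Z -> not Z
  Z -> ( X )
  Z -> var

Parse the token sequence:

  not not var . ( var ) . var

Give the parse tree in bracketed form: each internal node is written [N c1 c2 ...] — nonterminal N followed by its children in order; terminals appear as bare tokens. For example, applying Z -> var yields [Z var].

[X [Y [Z not [Z not [Z var]]] . [Y [Z ( [X [Y [Z var]]] )] . [Y [Z var]]]]]

X
Y
Z . Y
not Z . Y
not not Z . Y
not not var . Y
not not var . Z . Y
not not var . ( X ) . Y
not not var . ( Y ) . Y
not not var . ( Z ) . Y
not not var . ( var ) . Y
not not var . ( var ) . Z
not not var . ( var ) . var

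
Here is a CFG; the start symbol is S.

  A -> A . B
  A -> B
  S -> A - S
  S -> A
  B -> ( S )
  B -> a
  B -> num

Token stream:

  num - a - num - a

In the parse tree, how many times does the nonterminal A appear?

4

[S [A [B num]] - [S [A [B a]] - [S [A [B num]] - [S [A [B a]]]]]]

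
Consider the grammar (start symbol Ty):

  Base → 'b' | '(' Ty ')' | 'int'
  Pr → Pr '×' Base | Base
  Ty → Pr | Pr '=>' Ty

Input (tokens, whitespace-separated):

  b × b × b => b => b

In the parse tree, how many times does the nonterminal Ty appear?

3

[Ty [Pr [Pr [Pr [Base b]] × [Base b]] × [Base b]] => [Ty [Pr [Base b]] => [Ty [Pr [Base b]]]]]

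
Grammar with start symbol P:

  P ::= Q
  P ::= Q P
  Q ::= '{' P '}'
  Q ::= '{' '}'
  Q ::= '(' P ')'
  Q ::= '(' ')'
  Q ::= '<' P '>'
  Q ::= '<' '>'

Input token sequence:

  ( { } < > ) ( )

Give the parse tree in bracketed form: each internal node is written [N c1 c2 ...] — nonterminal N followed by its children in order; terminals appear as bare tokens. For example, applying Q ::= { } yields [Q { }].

P
Q P
( P ) P
( Q P ) P
( { } P ) P
( { } Q ) P
( { } < > ) P
( { } < > ) Q
( { } < > ) ( )

[P [Q ( [P [Q { }] [P [Q < >]]] )] [P [Q ( )]]]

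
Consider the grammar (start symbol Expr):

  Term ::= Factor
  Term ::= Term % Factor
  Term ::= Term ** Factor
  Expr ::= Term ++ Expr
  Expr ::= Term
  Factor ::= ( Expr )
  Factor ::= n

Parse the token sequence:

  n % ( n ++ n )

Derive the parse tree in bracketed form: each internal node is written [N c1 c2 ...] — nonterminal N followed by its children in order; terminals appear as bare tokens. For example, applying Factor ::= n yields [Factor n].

Expr
Term
Term % Factor
Factor % Factor
n % Factor
n % ( Expr )
n % ( Term ++ Expr )
n % ( Factor ++ Expr )
n % ( n ++ Expr )
n % ( n ++ Term )
n % ( n ++ Factor )
n % ( n ++ n )

[Expr [Term [Term [Factor n]] % [Factor ( [Expr [Term [Factor n]] ++ [Expr [Term [Factor n]]]] )]]]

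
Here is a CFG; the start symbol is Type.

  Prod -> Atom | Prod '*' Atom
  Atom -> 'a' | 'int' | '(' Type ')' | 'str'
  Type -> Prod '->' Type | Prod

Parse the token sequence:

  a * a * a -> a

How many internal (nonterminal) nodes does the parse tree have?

[Type [Prod [Prod [Prod [Atom a]] * [Atom a]] * [Atom a]] -> [Type [Prod [Atom a]]]]

10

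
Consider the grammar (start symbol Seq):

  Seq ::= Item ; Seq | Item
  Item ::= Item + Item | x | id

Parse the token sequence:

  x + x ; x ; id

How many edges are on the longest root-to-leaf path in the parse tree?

[Seq [Item [Item x] + [Item x]] ; [Seq [Item x] ; [Seq [Item id]]]]

4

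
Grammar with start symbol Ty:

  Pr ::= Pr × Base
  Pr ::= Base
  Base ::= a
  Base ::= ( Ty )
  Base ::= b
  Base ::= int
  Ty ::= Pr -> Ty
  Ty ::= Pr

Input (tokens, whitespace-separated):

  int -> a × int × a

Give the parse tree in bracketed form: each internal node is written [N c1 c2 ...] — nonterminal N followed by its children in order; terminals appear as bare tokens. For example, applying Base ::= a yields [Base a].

Ty
Pr -> Ty
Base -> Ty
int -> Ty
int -> Pr
int -> Pr × Base
int -> Pr × Base × Base
int -> Base × Base × Base
int -> a × Base × Base
int -> a × int × Base
int -> a × int × a

[Ty [Pr [Base int]] -> [Ty [Pr [Pr [Pr [Base a]] × [Base int]] × [Base a]]]]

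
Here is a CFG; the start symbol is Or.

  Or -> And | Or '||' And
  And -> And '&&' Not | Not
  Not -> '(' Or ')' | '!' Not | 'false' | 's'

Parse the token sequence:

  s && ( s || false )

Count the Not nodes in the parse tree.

4

[Or [And [And [Not s]] && [Not ( [Or [Or [And [Not s]]] || [And [Not false]]] )]]]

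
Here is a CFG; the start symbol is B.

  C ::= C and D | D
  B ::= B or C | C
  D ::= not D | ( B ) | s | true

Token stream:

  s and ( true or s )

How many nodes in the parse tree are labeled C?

4

[B [C [C [D s]] and [D ( [B [B [C [D true]]] or [C [D s]]] )]]]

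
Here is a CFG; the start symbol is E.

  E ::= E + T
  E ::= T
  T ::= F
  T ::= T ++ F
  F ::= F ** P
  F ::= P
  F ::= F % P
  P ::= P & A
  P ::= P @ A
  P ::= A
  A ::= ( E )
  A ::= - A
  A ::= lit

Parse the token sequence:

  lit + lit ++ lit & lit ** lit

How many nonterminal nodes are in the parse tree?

[E [E [T [F [P [A lit]]]]] + [T [T [F [P [A lit]]]] ++ [F [F [P [P [A lit]] & [A lit]]] ** [P [A lit]]]]]

19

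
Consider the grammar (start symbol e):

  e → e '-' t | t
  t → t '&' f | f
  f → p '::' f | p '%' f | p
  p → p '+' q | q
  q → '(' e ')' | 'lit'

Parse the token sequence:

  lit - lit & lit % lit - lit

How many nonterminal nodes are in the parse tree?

[e [e [e [t [f [p [q lit]]]]] - [t [t [f [p [q lit]]]] & [f [p [q lit]] % [f [p [q lit]]]]]] - [t [f [p [q lit]]]]]

22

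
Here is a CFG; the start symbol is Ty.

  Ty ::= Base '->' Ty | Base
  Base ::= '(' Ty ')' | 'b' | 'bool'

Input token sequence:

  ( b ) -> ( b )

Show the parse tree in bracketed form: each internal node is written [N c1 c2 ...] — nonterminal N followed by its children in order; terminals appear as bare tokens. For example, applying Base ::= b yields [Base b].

Ty
Base -> Ty
( Ty ) -> Ty
( Base ) -> Ty
( b ) -> Ty
( b ) -> Base
( b ) -> ( Ty )
( b ) -> ( Base )
( b ) -> ( b )

[Ty [Base ( [Ty [Base b]] )] -> [Ty [Base ( [Ty [Base b]] )]]]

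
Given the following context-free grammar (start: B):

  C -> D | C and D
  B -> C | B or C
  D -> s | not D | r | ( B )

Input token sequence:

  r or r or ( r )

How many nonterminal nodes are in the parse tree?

[B [B [B [C [D r]]] or [C [D r]]] or [C [D ( [B [C [D r]]] )]]]

12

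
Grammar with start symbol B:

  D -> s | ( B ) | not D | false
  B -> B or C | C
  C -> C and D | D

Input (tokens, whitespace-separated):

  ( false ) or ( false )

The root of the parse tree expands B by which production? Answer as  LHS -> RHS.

[B [B [C [D ( [B [C [D false]]] )]]] or [C [D ( [B [C [D false]]] )]]]

B -> B or C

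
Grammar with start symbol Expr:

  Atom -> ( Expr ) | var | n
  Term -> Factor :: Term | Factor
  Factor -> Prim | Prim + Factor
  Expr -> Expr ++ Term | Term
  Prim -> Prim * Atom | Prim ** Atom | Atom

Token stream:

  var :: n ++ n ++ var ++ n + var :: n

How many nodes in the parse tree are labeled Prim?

[Expr [Expr [Expr [Expr [Term [Factor [Prim [Atom var]]] :: [Term [Factor [Prim [Atom n]]]]]] ++ [Term [Factor [Prim [Atom n]]]]] ++ [Term [Factor [Prim [Atom var]]]]] ++ [Term [Factor [Prim [Atom n]] + [Factor [Prim [Atom var]]]] :: [Term [Factor [Prim [Atom n]]]]]]

7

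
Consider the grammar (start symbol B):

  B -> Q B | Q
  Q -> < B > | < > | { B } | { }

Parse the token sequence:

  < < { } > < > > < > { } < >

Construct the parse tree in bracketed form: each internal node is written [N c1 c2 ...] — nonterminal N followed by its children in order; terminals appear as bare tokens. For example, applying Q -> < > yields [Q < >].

[B [Q < [B [Q < [B [Q { }]] >] [B [Q < >]]] >] [B [Q < >] [B [Q { }] [B [Q < >]]]]]

B
Q B
< B > B
< Q B > B
< < B > B > B
< < Q > B > B
< < { } > B > B
< < { } > Q > B
< < { } > < > > B
< < { } > < > > Q B
< < { } > < > > < > B
< < { } > < > > < > Q B
< < { } > < > > < > { } B
< < { } > < > > < > { } Q
< < { } > < > > < > { } < >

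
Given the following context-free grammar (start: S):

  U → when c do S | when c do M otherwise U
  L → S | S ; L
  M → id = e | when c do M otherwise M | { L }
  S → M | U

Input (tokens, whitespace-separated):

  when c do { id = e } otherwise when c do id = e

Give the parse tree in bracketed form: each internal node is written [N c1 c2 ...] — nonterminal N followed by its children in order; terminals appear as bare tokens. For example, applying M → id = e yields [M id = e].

S
U
when c do M otherwise U
when c do { L } otherwise U
when c do { S } otherwise U
when c do { M } otherwise U
when c do { id = e } otherwise U
when c do { id = e } otherwise when c do S
when c do { id = e } otherwise when c do M
when c do { id = e } otherwise when c do id = e

[S [U when c do [M { [L [S [M id = e]]] }] otherwise [U when c do [S [M id = e]]]]]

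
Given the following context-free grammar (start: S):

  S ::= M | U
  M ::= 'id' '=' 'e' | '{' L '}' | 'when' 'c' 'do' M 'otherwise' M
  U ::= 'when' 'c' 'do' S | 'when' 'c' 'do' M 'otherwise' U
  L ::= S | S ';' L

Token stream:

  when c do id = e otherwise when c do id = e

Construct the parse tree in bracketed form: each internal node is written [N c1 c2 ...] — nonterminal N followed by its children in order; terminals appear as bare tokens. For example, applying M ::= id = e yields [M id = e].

[S [U when c do [M id = e] otherwise [U when c do [S [M id = e]]]]]

S
U
when c do M otherwise U
when c do id = e otherwise U
when c do id = e otherwise when c do S
when c do id = e otherwise when c do M
when c do id = e otherwise when c do id = e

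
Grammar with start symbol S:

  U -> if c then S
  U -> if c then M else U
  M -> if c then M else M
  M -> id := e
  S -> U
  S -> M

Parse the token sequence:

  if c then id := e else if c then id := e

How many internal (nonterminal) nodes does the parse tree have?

6

[S [U if c then [M id := e] else [U if c then [S [M id := e]]]]]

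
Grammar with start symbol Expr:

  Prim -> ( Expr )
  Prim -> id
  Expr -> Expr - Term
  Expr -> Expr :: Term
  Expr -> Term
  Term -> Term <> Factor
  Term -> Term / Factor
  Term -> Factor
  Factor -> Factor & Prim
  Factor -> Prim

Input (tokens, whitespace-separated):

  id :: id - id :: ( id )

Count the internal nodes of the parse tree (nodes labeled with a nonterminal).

[Expr [Expr [Expr [Expr [Term [Factor [Prim id]]]] :: [Term [Factor [Prim id]]]] - [Term [Factor [Prim id]]]] :: [Term [Factor [Prim ( [Expr [Term [Factor [Prim id]]]] )]]]]

20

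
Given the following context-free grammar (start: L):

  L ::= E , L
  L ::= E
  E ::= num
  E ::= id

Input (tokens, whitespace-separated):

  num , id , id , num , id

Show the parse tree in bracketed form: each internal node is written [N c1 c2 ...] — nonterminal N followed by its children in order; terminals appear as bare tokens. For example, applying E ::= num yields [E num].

L
E , L
num , L
num , E , L
num , id , L
num , id , E , L
num , id , id , L
num , id , id , E , L
num , id , id , num , L
num , id , id , num , E
num , id , id , num , id

[L [E num] , [L [E id] , [L [E id] , [L [E num] , [L [E id]]]]]]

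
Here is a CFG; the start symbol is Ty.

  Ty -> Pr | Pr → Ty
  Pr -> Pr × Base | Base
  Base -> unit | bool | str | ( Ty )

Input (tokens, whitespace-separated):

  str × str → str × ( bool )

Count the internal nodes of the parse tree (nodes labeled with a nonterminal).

13

[Ty [Pr [Pr [Base str]] × [Base str]] → [Ty [Pr [Pr [Base str]] × [Base ( [Ty [Pr [Base bool]]] )]]]]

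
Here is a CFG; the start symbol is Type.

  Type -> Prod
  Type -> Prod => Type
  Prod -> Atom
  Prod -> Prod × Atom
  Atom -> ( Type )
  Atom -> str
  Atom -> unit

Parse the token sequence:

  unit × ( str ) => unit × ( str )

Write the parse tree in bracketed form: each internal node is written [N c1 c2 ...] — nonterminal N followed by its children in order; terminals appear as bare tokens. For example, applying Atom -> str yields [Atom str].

Type
Prod => Type
Prod × Atom => Type
Atom × Atom => Type
unit × Atom => Type
unit × ( Type ) => Type
unit × ( Prod ) => Type
unit × ( Atom ) => Type
unit × ( str ) => Type
unit × ( str ) => Prod
unit × ( str ) => Prod × Atom
unit × ( str ) => Atom × Atom
unit × ( str ) => unit × Atom
unit × ( str ) => unit × ( Type )
unit × ( str ) => unit × ( Prod )
unit × ( str ) => unit × ( Atom )
unit × ( str ) => unit × ( str )

[Type [Prod [Prod [Atom unit]] × [Atom ( [Type [Prod [Atom str]]] )]] => [Type [Prod [Prod [Atom unit]] × [Atom ( [Type [Prod [Atom str]]] )]]]]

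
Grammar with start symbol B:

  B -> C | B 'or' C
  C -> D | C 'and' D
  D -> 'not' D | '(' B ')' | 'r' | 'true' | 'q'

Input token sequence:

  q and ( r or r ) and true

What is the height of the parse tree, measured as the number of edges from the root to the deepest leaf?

[B [C [C [C [D q]] and [D ( [B [B [C [D r]]] or [C [D r]]] )]] and [D true]]]

8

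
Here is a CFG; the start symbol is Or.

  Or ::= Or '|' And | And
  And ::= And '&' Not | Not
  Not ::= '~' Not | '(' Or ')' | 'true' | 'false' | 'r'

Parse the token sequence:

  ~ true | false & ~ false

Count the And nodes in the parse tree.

[Or [Or [And [Not ~ [Not true]]]] | [And [And [Not false]] & [Not ~ [Not false]]]]

3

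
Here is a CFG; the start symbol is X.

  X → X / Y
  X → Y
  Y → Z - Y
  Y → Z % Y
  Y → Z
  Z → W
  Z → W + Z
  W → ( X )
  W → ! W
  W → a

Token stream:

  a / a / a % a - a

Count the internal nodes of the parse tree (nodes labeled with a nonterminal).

18

[X [X [X [Y [Z [W a]]]] / [Y [Z [W a]]]] / [Y [Z [W a]] % [Y [Z [W a]] - [Y [Z [W a]]]]]]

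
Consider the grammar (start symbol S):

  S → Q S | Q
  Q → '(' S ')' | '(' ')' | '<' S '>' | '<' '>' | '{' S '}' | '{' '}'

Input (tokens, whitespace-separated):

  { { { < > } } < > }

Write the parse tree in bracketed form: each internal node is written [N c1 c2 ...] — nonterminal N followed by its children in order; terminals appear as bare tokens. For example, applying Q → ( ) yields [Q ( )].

S
Q
{ S }
{ Q S }
{ { S } S }
{ { Q } S }
{ { { S } } S }
{ { { Q } } S }
{ { { < > } } S }
{ { { < > } } Q }
{ { { < > } } < > }

[S [Q { [S [Q { [S [Q { [S [Q < >]] }]] }] [S [Q < >]]] }]]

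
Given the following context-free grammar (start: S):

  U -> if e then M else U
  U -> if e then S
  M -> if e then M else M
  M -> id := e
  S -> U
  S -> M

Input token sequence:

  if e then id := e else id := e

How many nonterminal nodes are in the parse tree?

[S [M if e then [M id := e] else [M id := e]]]

4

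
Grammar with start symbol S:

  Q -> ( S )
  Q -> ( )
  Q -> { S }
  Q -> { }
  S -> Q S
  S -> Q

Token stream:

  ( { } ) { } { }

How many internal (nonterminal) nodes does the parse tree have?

[S [Q ( [S [Q { }]] )] [S [Q { }] [S [Q { }]]]]

8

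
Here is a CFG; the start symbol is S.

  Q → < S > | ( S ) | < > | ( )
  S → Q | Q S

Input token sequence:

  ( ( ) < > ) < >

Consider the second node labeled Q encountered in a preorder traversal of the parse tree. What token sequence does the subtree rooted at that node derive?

[S [Q ( [S [Q ( )] [S [Q < >]]] )] [S [Q < >]]]

( )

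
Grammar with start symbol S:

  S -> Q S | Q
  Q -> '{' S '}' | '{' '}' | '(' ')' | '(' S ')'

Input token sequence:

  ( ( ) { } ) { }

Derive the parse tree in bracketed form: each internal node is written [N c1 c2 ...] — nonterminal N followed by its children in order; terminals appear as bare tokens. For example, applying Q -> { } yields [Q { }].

S
Q S
( S ) S
( Q S ) S
( ( ) S ) S
( ( ) Q ) S
( ( ) { } ) S
( ( ) { } ) Q
( ( ) { } ) { }

[S [Q ( [S [Q ( )] [S [Q { }]]] )] [S [Q { }]]]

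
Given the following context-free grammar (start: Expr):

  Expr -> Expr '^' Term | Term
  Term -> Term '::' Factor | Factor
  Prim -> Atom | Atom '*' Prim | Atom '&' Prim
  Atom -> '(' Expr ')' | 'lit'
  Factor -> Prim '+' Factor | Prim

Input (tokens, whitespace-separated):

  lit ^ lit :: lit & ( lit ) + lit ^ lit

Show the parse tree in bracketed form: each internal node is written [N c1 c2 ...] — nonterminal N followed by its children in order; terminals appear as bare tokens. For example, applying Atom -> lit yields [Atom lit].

[Expr [Expr [Expr [Term [Factor [Prim [Atom lit]]]]] ^ [Term [Term [Factor [Prim [Atom lit]]]] :: [Factor [Prim [Atom lit] & [Prim [Atom ( [Expr [Term [Factor [Prim [Atom lit]]]]] )]]] + [Factor [Prim [Atom lit]]]]]] ^ [Term [Factor [Prim [Atom lit]]]]]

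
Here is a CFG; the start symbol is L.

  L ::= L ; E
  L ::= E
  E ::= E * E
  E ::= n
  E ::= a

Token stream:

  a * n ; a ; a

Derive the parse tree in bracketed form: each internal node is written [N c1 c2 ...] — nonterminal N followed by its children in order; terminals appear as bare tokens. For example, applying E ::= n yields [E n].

[L [L [L [E [E a] * [E n]]] ; [E a]] ; [E a]]

L
L ; E
L ; E ; E
E ; E ; E
E * E ; E ; E
a * E ; E ; E
a * n ; E ; E
a * n ; a ; E
a * n ; a ; a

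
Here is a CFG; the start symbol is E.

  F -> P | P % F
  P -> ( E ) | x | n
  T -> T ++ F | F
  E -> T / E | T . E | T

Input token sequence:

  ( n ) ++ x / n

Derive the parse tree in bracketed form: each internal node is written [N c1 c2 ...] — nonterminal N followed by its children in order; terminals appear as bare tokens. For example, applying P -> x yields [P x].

[E [T [T [F [P ( [E [T [F [P n]]]] )]]] ++ [F [P x]]] / [E [T [F [P n]]]]]

E
T / E
T ++ F / E
F ++ F / E
P ++ F / E
( E ) ++ F / E
( T ) ++ F / E
( F ) ++ F / E
( P ) ++ F / E
( n ) ++ F / E
( n ) ++ P / E
( n ) ++ x / E
( n ) ++ x / T
( n ) ++ x / F
( n ) ++ x / P
( n ) ++ x / n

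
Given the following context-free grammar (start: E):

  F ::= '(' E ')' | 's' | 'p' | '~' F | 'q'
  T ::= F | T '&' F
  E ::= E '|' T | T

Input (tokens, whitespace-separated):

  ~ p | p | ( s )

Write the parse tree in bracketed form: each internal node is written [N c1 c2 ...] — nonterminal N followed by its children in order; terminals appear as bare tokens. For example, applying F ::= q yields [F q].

[E [E [E [T [F ~ [F p]]]] | [T [F p]]] | [T [F ( [E [T [F s]]] )]]]

E
E | T
E | T | T
T | T | T
F | T | T
~ F | T | T
~ p | T | T
~ p | F | T
~ p | p | T
~ p | p | F
~ p | p | ( E )
~ p | p | ( T )
~ p | p | ( F )
~ p | p | ( s )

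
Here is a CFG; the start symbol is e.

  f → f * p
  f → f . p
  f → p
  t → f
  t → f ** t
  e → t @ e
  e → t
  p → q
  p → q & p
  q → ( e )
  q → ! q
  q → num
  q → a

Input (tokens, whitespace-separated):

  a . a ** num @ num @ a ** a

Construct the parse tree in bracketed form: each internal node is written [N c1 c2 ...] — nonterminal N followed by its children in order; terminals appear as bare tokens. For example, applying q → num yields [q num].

[e [t [f [f [p [q a]]] . [p [q a]]] ** [t [f [p [q num]]]]] @ [e [t [f [p [q num]]]] @ [e [t [f [p [q a]]] ** [t [f [p [q a]]]]]]]]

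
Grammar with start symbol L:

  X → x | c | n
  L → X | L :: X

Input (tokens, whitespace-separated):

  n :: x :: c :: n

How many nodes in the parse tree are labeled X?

4

[L [L [L [L [X n]] :: [X x]] :: [X c]] :: [X n]]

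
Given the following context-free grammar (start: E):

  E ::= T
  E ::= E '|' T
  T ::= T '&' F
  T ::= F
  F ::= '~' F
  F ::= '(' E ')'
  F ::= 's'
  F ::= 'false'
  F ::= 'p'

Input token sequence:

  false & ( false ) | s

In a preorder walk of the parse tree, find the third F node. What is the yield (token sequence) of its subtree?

[E [E [T [T [F false]] & [F ( [E [T [F false]]] )]]] | [T [F s]]]

false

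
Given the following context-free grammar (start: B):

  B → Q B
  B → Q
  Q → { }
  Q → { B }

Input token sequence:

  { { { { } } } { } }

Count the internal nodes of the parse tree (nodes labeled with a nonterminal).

[B [Q { [B [Q { [B [Q { [B [Q { }]] }]] }] [B [Q { }]]] }]]

10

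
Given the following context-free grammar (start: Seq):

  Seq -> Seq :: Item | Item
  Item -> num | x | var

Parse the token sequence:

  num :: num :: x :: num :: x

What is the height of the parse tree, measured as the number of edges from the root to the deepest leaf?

[Seq [Seq [Seq [Seq [Seq [Item num]] :: [Item num]] :: [Item x]] :: [Item num]] :: [Item x]]

6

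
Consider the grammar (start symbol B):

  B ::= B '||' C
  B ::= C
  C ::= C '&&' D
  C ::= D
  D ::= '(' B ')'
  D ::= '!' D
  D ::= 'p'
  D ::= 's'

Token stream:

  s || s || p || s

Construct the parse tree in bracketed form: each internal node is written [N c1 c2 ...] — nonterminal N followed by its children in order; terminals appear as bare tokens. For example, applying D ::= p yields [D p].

B
B || C
B || C || C
B || C || C || C
C || C || C || C
D || C || C || C
s || C || C || C
s || D || C || C
s || s || C || C
s || s || D || C
s || s || p || C
s || s || p || D
s || s || p || s

[B [B [B [B [C [D s]]] || [C [D s]]] || [C [D p]]] || [C [D s]]]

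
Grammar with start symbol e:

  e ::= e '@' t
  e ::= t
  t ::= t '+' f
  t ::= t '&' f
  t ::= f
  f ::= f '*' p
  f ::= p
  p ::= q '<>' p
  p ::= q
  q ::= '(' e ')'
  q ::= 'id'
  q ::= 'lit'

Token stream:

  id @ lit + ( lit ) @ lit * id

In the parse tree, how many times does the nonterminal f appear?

[e [e [e [t [f [p [q id]]]]] @ [t [t [f [p [q lit]]]] + [f [p [q ( [e [t [f [p [q lit]]]]] )]]]]] @ [t [f [f [p [q lit]]] * [p [q id]]]]]

6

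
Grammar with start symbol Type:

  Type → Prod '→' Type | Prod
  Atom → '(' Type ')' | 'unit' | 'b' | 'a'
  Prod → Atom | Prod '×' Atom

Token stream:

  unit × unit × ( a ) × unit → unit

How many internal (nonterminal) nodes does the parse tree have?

15

[Type [Prod [Prod [Prod [Prod [Atom unit]] × [Atom unit]] × [Atom ( [Type [Prod [Atom a]]] )]] × [Atom unit]] → [Type [Prod [Atom unit]]]]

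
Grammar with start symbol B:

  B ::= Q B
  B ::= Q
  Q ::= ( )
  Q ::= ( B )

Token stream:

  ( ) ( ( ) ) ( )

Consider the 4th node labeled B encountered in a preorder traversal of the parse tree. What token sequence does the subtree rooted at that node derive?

[B [Q ( )] [B [Q ( [B [Q ( )]] )] [B [Q ( )]]]]

( )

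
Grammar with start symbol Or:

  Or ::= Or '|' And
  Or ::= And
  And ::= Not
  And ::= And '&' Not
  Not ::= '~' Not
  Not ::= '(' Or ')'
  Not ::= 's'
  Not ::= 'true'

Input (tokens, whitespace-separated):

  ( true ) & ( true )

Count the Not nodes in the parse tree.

4

[Or [And [And [Not ( [Or [And [Not true]]] )]] & [Not ( [Or [And [Not true]]] )]]]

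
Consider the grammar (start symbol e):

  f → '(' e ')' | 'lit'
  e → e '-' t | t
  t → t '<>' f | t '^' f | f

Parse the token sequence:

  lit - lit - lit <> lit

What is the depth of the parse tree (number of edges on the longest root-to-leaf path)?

[e [e [e [t [f lit]]] - [t [f lit]]] - [t [t [f lit]] <> [f lit]]]

5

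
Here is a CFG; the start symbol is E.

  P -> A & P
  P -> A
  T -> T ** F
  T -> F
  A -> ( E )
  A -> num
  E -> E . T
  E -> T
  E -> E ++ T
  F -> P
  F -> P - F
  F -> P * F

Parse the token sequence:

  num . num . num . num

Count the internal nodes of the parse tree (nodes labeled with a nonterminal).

20

[E [E [E [E [T [F [P [A num]]]]] . [T [F [P [A num]]]]] . [T [F [P [A num]]]]] . [T [F [P [A num]]]]]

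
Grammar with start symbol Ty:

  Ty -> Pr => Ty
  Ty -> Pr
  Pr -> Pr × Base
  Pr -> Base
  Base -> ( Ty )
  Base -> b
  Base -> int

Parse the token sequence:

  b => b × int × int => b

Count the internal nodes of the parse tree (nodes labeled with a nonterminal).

[Ty [Pr [Base b]] => [Ty [Pr [Pr [Pr [Base b]] × [Base int]] × [Base int]] => [Ty [Pr [Base b]]]]]

13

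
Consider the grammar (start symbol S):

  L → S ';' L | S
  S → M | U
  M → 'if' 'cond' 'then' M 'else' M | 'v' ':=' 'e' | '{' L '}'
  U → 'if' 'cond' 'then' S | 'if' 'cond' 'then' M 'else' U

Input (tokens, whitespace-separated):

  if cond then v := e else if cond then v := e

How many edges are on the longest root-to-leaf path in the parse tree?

[S [U if cond then [M v := e] else [U if cond then [S [M v := e]]]]]

5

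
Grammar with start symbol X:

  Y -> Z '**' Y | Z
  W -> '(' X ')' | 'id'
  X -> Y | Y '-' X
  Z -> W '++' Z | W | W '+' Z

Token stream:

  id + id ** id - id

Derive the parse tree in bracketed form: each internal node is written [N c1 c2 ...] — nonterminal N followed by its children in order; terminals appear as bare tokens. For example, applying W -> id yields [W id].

X
Y - X
Z ** Y - X
W + Z ** Y - X
id + Z ** Y - X
id + W ** Y - X
id + id ** Y - X
id + id ** Z - X
id + id ** W - X
id + id ** id - X
id + id ** id - Y
id + id ** id - Z
id + id ** id - W
id + id ** id - id

[X [Y [Z [W id] + [Z [W id]]] ** [Y [Z [W id]]]] - [X [Y [Z [W id]]]]]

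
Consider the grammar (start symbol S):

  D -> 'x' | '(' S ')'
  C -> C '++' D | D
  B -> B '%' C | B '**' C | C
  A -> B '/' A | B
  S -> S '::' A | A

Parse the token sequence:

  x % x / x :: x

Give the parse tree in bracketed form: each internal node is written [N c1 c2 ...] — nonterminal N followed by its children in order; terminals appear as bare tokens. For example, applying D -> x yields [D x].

S
S :: A
A :: A
B / A :: A
B % C / A :: A
C % C / A :: A
D % C / A :: A
x % C / A :: A
x % D / A :: A
x % x / A :: A
x % x / B :: A
x % x / C :: A
x % x / D :: A
x % x / x :: A
x % x / x :: B
x % x / x :: C
x % x / x :: D
x % x / x :: x

[S [S [A [B [B [C [D x]]] % [C [D x]]] / [A [B [C [D x]]]]]] :: [A [B [C [D x]]]]]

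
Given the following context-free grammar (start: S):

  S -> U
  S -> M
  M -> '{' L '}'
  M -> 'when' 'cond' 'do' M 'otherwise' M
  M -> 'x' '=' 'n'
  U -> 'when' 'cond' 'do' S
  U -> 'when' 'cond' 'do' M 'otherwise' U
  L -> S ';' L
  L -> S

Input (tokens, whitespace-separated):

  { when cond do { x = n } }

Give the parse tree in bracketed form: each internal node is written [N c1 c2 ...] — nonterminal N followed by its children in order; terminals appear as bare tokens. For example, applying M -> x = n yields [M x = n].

S
M
{ L }
{ S }
{ U }
{ when cond do S }
{ when cond do M }
{ when cond do { L } }
{ when cond do { S } }
{ when cond do { M } }
{ when cond do { x = n } }

[S [M { [L [S [U when cond do [S [M { [L [S [M x = n]]] }]]]]] }]]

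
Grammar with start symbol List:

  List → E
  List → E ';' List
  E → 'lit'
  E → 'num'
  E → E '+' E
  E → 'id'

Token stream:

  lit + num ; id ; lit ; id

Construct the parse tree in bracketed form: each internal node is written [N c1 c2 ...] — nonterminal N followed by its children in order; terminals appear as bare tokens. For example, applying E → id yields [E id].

[List [E [E lit] + [E num]] ; [List [E id] ; [List [E lit] ; [List [E id]]]]]

List
E ; List
E + E ; List
lit + E ; List
lit + num ; List
lit + num ; E ; List
lit + num ; id ; List
lit + num ; id ; E ; List
lit + num ; id ; lit ; List
lit + num ; id ; lit ; E
lit + num ; id ; lit ; id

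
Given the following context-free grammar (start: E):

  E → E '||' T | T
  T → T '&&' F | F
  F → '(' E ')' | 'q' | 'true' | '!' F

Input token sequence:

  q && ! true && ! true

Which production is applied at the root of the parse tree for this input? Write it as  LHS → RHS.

E → T

[E [T [T [T [F q]] && [F ! [F true]]] && [F ! [F true]]]]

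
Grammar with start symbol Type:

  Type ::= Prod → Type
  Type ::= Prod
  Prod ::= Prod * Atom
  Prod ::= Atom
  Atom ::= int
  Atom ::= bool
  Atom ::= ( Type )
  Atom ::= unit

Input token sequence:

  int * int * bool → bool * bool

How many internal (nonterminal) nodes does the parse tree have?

12

[Type [Prod [Prod [Prod [Atom int]] * [Atom int]] * [Atom bool]] → [Type [Prod [Prod [Atom bool]] * [Atom bool]]]]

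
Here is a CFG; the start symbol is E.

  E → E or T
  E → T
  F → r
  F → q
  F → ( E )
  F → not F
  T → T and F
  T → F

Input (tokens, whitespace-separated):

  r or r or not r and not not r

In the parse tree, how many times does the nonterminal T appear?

[E [E [E [T [F r]]] or [T [F r]]] or [T [T [F not [F r]]] and [F not [F not [F r]]]]]

4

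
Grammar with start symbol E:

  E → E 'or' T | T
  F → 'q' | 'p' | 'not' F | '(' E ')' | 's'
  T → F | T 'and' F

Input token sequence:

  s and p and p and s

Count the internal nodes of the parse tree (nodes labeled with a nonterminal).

9

[E [T [T [T [T [F s]] and [F p]] and [F p]] and [F s]]]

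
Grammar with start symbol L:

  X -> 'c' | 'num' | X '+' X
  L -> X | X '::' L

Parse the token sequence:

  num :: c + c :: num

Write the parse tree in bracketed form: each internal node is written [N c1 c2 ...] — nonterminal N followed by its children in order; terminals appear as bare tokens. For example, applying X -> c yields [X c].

L
X :: L
num :: L
num :: X :: L
num :: X + X :: L
num :: c + X :: L
num :: c + c :: L
num :: c + c :: X
num :: c + c :: num

[L [X num] :: [L [X [X c] + [X c]] :: [L [X num]]]]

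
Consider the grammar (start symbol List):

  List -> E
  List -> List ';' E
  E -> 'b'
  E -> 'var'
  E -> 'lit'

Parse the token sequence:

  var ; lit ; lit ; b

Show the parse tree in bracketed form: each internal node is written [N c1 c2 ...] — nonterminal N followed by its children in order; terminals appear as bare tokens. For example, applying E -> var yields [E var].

List
List ; E
List ; E ; E
List ; E ; E ; E
E ; E ; E ; E
var ; E ; E ; E
var ; lit ; E ; E
var ; lit ; lit ; E
var ; lit ; lit ; b

[List [List [List [List [E var]] ; [E lit]] ; [E lit]] ; [E b]]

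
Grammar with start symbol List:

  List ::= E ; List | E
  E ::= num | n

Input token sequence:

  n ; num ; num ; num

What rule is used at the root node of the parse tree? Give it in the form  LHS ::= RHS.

List ::= E ; List

[List [E n] ; [List [E num] ; [List [E num] ; [List [E num]]]]]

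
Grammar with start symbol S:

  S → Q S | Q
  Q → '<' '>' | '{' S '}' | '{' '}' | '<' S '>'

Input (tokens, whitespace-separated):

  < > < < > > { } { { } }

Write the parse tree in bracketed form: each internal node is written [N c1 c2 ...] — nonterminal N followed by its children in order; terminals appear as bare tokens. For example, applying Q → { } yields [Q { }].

S
Q S
< > S
< > Q S
< > < S > S
< > < Q > S
< > < < > > S
< > < < > > Q S
< > < < > > { } S
< > < < > > { } Q
< > < < > > { } { S }
< > < < > > { } { Q }
< > < < > > { } { { } }

[S [Q < >] [S [Q < [S [Q < >]] >] [S [Q { }] [S [Q { [S [Q { }]] }]]]]]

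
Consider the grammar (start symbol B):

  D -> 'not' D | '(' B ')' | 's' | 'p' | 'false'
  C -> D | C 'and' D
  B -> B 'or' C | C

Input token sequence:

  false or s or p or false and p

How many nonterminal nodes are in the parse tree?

[B [B [B [B [C [D false]]] or [C [D s]]] or [C [D p]]] or [C [C [D false]] and [D p]]]

14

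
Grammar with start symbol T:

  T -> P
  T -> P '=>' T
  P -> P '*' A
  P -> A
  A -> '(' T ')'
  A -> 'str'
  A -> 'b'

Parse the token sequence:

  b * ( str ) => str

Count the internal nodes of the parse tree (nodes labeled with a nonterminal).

11

[T [P [P [A b]] * [A ( [T [P [A str]]] )]] => [T [P [A str]]]]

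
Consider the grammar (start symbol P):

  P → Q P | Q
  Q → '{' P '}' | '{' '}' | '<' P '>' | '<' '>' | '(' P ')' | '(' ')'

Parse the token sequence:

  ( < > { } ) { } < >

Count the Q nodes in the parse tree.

5

[P [Q ( [P [Q < >] [P [Q { }]]] )] [P [Q { }] [P [Q < >]]]]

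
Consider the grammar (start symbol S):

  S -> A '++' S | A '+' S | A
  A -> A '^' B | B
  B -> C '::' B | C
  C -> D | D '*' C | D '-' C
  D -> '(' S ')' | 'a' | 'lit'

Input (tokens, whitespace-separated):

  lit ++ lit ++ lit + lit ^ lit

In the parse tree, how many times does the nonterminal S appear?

[S [A [B [C [D lit]]]] ++ [S [A [B [C [D lit]]]] ++ [S [A [B [C [D lit]]]] + [S [A [A [B [C [D lit]]]] ^ [B [C [D lit]]]]]]]]

4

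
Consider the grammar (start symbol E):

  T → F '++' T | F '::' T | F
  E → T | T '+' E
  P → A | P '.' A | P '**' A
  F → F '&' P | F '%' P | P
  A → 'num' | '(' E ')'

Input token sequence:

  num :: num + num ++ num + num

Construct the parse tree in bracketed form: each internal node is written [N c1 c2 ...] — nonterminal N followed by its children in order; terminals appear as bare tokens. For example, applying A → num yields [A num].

E
T + E
F :: T + E
P :: T + E
A :: T + E
num :: T + E
num :: F + E
num :: P + E
num :: A + E
num :: num + E
num :: num + T + E
num :: num + F ++ T + E
num :: num + P ++ T + E
num :: num + A ++ T + E
num :: num + num ++ T + E
num :: num + num ++ F + E
num :: num + num ++ P + E
num :: num + num ++ A + E
num :: num + num ++ num + E
num :: num + num ++ num + T
num :: num + num ++ num + F
num :: num + num ++ num + P
num :: num + num ++ num + A
num :: num + num ++ num + num

[E [T [F [P [A num]]] :: [T [F [P [A num]]]]] + [E [T [F [P [A num]]] ++ [T [F [P [A num]]]]] + [E [T [F [P [A num]]]]]]]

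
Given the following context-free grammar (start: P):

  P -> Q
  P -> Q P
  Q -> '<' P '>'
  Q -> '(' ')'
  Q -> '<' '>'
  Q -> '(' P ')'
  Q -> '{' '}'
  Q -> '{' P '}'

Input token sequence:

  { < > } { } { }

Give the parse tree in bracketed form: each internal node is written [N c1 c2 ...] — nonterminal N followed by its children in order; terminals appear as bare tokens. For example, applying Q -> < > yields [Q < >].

[P [Q { [P [Q < >]] }] [P [Q { }] [P [Q { }]]]]

P
Q P
{ P } P
{ Q } P
{ < > } P
{ < > } Q P
{ < > } { } P
{ < > } { } Q
{ < > } { } { }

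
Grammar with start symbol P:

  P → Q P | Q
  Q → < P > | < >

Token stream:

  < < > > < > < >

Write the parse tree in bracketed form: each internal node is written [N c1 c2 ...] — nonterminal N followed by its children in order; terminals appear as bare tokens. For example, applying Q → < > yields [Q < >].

[P [Q < [P [Q < >]] >] [P [Q < >] [P [Q < >]]]]

P
Q P
< P > P
< Q > P
< < > > P
< < > > Q P
< < > > < > P
< < > > < > Q
< < > > < > < >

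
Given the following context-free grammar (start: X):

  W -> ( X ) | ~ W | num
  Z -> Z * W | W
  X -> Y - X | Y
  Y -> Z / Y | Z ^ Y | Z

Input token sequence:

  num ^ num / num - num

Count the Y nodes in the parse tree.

4

[X [Y [Z [W num]] ^ [Y [Z [W num]] / [Y [Z [W num]]]]] - [X [Y [Z [W num]]]]]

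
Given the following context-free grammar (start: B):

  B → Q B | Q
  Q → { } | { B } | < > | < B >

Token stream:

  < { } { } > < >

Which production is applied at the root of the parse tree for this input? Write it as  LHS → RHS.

B → Q B

[B [Q < [B [Q { }] [B [Q { }]]] >] [B [Q < >]]]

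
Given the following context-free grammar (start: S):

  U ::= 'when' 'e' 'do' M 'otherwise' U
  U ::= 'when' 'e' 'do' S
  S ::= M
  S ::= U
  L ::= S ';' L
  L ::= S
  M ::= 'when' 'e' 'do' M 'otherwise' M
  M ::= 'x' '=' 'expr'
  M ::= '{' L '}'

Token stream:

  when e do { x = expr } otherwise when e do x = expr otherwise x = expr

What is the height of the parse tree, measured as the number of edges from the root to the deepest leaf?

6

[S [M when e do [M { [L [S [M x = expr]]] }] otherwise [M when e do [M x = expr] otherwise [M x = expr]]]]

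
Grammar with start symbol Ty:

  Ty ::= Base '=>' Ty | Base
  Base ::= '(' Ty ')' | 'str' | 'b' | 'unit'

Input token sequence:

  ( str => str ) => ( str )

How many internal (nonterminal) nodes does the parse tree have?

[Ty [Base ( [Ty [Base str] => [Ty [Base str]]] )] => [Ty [Base ( [Ty [Base str]] )]]]

10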